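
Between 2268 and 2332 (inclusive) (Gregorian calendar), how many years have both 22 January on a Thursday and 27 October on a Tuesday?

7

Check each year's weekday for 22 January and 27 October:
  2268: Wed/Tue  2269: Fri/Wed  2270: Sat/Thu  2271: Sun/Fri  2272: Mon/Sun  2273: Wed/Mon  2274: Thu/Tue ✓  2275: Fri/Wed  2276: Sat/Fri  2277: Mon/Sat  2278: Tue/Sun  2279: Wed/Mon  2280: Thu/Wed  2281: Sat/Thu  …(37 more)…  2319: Wed/Mon  2320: Thu/Wed  2321: Sat/Thu  2322: Sun/Fri  2323: Mon/Sat  2324: Tue/Mon  2325: Thu/Tue ✓  2326: Fri/Wed  2327: Sat/Thu  2328: Sun/Sat  2329: Tue/Sun  2330: Wed/Mon  2331: Thu/Tue ✓  2332: Fri/Thu
Both conditions hold in: 2274, 2285, 2291, 2303, 2314, 2325, 2331 — 7.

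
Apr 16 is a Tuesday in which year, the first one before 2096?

From one year to the next, a fixed date's weekday advances by 1, or by 2 when a Feb 29 lies between the two dates.
2096: April 16 is Monday.
2095: Saturday (−2)
2094: Friday (−1)
2093: Thursday (−1)
2092: Wednesday (−1)
2091: Monday (−2)
2090: Sunday (−1)
2089: Saturday (−1)
2088: Friday (−1)
2087: Wednesday (−2)
2086: Tuesday (−1)
Apr 16 falls on a Tuesday in 2086.

2086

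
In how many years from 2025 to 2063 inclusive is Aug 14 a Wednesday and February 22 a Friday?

Check each year's weekday for Aug 14 and February 22:
  2025: Thu/Sat  2026: Fri/Sun  2027: Sat/Mon  2028: Mon/Tue  2029: Tue/Thu  2030: Wed/Fri ✓  2031: Thu/Sat  2032: Sat/Sun  2033: Sun/Tue  2034: Mon/Wed  2035: Tue/Thu  2036: Thu/Fri  2037: Fri/Sun  2038: Sat/Mon  …(11 more)…  2050: Sun/Tue  2051: Mon/Wed  2052: Wed/Thu  2053: Thu/Sat  2054: Fri/Sun  2055: Sat/Mon  2056: Mon/Tue  2057: Tue/Thu  2058: Wed/Fri ✓  2059: Thu/Sat  2060: Sat/Sun  2061: Sun/Tue  2062: Mon/Wed  2063: Tue/Thu
Both conditions hold in: 2030, 2041, 2047, 2058 — 4.

4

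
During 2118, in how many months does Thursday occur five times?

A month of length L has five Thursdays iff its first Thursday is on day ≤ L−28 (so day 1–3 in a 31-day month, 1–2 in a 30-day month, day 1 in a leap February).
Checking each month of 2118: Jan starts Sat (31d); Feb starts Tue (28d); Mar starts Tue (31d) ✓; Apr starts Fri (30d); May starts Sun (31d); Jun starts Wed (30d) ✓; Jul starts Fri (31d); Aug starts Mon (31d); Sep starts Thu (30d) ✓; Oct starts Sat (31d); Nov starts Tue (30d); Dec starts Thu (31d) ✓.
Five-Thursday months: March, June, September, December → 4.

4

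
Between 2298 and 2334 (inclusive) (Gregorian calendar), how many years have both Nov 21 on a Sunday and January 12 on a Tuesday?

Check each year's weekday for Nov 21 and January 12:
  2298: Mon/Wed  2299: Tue/Thu  2300: Wed/Fri  2301: Thu/Sat  2302: Fri/Sun  2303: Sat/Mon  2304: Mon/Tue  2305: Tue/Thu  2306: Wed/Fri  2307: Thu/Sat  2308: Sat/Sun  2309: Sun/Tue ✓  2310: Mon/Wed  2311: Tue/Thu  …(9 more)…  2321: Mon/Wed  2322: Tue/Thu  2323: Wed/Fri  2324: Fri/Sat  2325: Sat/Mon  2326: Sun/Tue ✓  2327: Mon/Wed  2328: Wed/Thu  2329: Thu/Sat  2330: Fri/Sun  2331: Sat/Mon  2332: Mon/Tue  2333: Tue/Thu  2334: Wed/Fri
Both conditions hold in: 2309, 2315, 2326 — 3.

3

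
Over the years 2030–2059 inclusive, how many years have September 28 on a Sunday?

5

Track September 28's weekday year by year (advancing +1, or +2 across a Feb 29):
  2030: Sat  2031: Sun (+1) ✓  2032: Tue (+2)  2033: Wed (+1)  2034: Thu (+1)
  2035: Fri (+1)  2036: Sun (+2) ✓  2037: Mon (+1)  2038: Tue (+1)  2039: Wed (+1)
  2040: Fri (+2)  2041: Sat (+1)  2042: Sun (+1) ✓  2043: Mon (+1)  2044: Wed (+2)
  2045: Thu (+1)  2046: Fri (+1)  2047: Sat (+1)  2048: Mon (+2)  2049: Tue (+1)
  2050: Wed (+1)  2051: Thu (+1)  2052: Sat (+2)  2053: Sun (+1) ✓  2054: Mon (+1)
  2055: Tue (+1)  2056: Thu (+2)  2057: Fri (+1)  2058: Sat (+1)  2059: Sun (+1) ✓
Sunday years: 2031, 2036, 2042, 2053, 2059 — 5 in total.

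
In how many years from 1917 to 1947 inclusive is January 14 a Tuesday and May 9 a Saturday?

1

Check each year's weekday for January 14 and May 9:
  1917: Sun/Wed  1918: Mon/Thu  1919: Tue/Fri  1920: Wed/Sun  1921: Fri/Mon  1922: Sat/Tue  1923: Sun/Wed  1924: Mon/Fri  1925: Wed/Sat  1926: Thu/Sun  1927: Fri/Mon  1928: Sat/Wed  1929: Mon/Thu  1930: Tue/Fri  …(3 more)…  1934: Sun/Wed  1935: Mon/Thu  1936: Tue/Sat ✓  1937: Thu/Sun  1938: Fri/Mon  1939: Sat/Tue  1940: Sun/Thu  1941: Tue/Fri  1942: Wed/Sat  1943: Thu/Sun  1944: Fri/Tue  1945: Sun/Wed  1946: Mon/Thu  1947: Tue/Fri
Both conditions hold in: 1936 — 1.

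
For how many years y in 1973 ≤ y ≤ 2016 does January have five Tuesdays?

19

January has 31 days; it has five Tuesdays when Tuesday falls among the first (month-length − 28) days — i.e. when January 1 is one of Tuesday/Monday/Sunday.
January 1 by year: 1973:Mon✓ 1974:Tue✓ 1975:Wed 1976:Thu 1977:Sat 1978:Sun✓ 1979:Mon✓ 1980:Tue✓ 1981:Thu 1982:Fri 1983:Sat 1984:Sun✓ 1985:Tue✓ 1986:Wed 1987:Thu …(14 more)… 2002:Tue✓ 2003:Wed 2004:Thu 2005:Sat 2006:Sun✓ 2007:Mon✓ 2008:Tue✓ 2009:Thu 2010:Fri 2011:Sat 2012:Sun✓ 2013:Tue✓ 2014:Wed 2015:Thu 2016:Fri
Years with five Tuesdays: 1973, 1974, 1978, 1979, 1980, 1984, 1985, 1989, 1990, 1991, 1995, 1996, 2001, 2002, 2006, 2007, 2008, 2012, 2013 → 19.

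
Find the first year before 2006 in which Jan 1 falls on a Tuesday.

2002

Jan 1 advances by 2 weekdays after a leap year and by 1 after a common year.
2006: Jan 1 is Sunday.
2005: Saturday
2004: Thursday (leap)
2003: Wednesday
2002: Tuesday
2002 begins on a Tuesday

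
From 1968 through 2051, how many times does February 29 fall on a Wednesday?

Leap years in 1968–2051: 21 of them.
Feb 29 weekday advances by 5 (mod 7) from one leap year to the next four years later (or differs when a century non-leap intervenes).
Leap-day weekdays: 1968:Thu 1972:Tue 1976:Sun 1980:Fri 1984:Wed✓ 1988:Mon 1992:Sat 1996:Thu 2000:Tue 2004:Sun 2008:Fri 2012:Wed✓ 2016:Mon 2020:Sat 2024:Thu 2028:Tue 2032:Sun 2036:Fri 2040:Wed✓ 2044:Mon 2048:Sat
Wednesday: 1984, 2012, 2040 → 3.

3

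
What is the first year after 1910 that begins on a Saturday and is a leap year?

Jan 1 advances by 2 weekdays after a leap year and by 1 after a common year.
1910: Jan 1 is Saturday.
1911: Sunday
1912: Monday (leap)
1913: Wednesday
1914: Thursday
1915: Friday
1916: Saturday (leap)
1916 begins on a Saturday and is a leap year.

1916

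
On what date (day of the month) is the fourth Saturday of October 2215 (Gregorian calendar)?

28

October 1, 2215 is a Sunday, so the first Saturday is the 7th.
The fourth Saturday is 7 + 21 = 28.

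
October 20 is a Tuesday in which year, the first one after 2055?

2065

From one year to the next, a fixed date's weekday advances by 1, or by 2 when a Feb 29 lies between the two dates.
2055: October 20 is Wednesday.
2056: Friday (+2)
2057: Saturday (+1)
2058: Sunday (+1)
2059: Monday (+1)
2060: Wednesday (+2)
2061: Thursday (+1)
2062: Friday (+1)
2063: Saturday (+1)
2064: Monday (+2)
2065: Tuesday (+1)
October 20 falls on a Tuesday in 2065.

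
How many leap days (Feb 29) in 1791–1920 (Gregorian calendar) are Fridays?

3

Leap years in 1791–1920: 31 of them.
Feb 29 weekday advances by 5 (mod 7) from one leap year to the next four years later (or differs when a century non-leap intervenes).
Leap-day weekdays: 1792:Wed 1796:Mon 1804:Wed 1808:Mon 1812:Sat 1816:Thu 1820:Tue 1824:Sun 1828:Fri✓ 1832:Wed 1836:Mon 1840:Sat 1844:Thu …(5 more)… 1868:Sat 1872:Thu 1876:Tue 1880:Sun 1884:Fri✓ 1888:Wed 1892:Mon 1896:Sat 1904:Mon 1908:Sat 1912:Thu 1916:Tue 1920:Sun
Friday: 1828, 1856, 1884 → 3.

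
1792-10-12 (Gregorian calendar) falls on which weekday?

January 1, 1792 is a Sunday.
October 12 is day 286 of the year, i.e. 285 days after Jan 1.
285 mod 7 = 5, so advance 5 weekdays from Sunday: Friday.

Friday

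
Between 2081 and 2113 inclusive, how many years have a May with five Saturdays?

16

May has 31 days; it has five Saturdays when Saturday falls among the first (month-length − 28) days — i.e. when May 1 is one of Saturday/Friday/Thursday.
May 1 by year: 2081:Thu✓ 2082:Fri✓ 2083:Sat✓ 2084:Mon 2085:Tue 2086:Wed 2087:Thu✓ 2088:Sat✓ 2089:Sun 2090:Mon 2091:Tue 2092:Thu✓ 2093:Fri✓ 2094:Sat✓ 2095:Sun …(3 more)… 2099:Fri✓ 2100:Sat✓ 2101:Sun 2102:Mon 2103:Tue 2104:Thu✓ 2105:Fri✓ 2106:Sat✓ 2107:Sun 2108:Tue 2109:Wed 2110:Thu✓ 2111:Fri✓ 2112:Sun 2113:Mon
Years with five Saturdays: 2081, 2082, 2083, 2087, 2088, 2092, 2093, 2094, 2098, 2099, 2100, 2104, 2105, 2106, 2110, 2111 → 16.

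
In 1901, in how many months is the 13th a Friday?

Check the 13th of each month of 1901: Jan 13: Sun, Feb 13: Wed, Mar 13: Wed, Apr 13: Sat, May 13: Mon, Jun 13: Thu, Jul 13: Sat, Aug 13: Tue, Sep 13: Fri, Oct 13: Sun, Nov 13: Wed, Dec 13: Fri.
Friday occurs in September, December — 2 months.

2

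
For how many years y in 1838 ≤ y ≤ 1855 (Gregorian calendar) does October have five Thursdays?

October has 31 days; it has five Thursdays when Thursday falls among the first (month-length − 28) days — i.e. when October 1 is one of Thursday/Wednesday/Tuesday.
October 1 by year: 1838:Mon 1839:Tue✓ 1840:Thu✓ 1841:Fri 1842:Sat 1843:Sun 1844:Tue✓ 1845:Wed✓ 1846:Thu✓ 1847:Fri 1848:Sun 1849:Mon 1850:Tue✓ 1851:Wed✓ 1852:Fri 1853:Sat 1854:Sun 1855:Mon
Years with five Thursdays: 1839, 1840, 1844, 1845, 1846, 1850, 1851 → 7.

7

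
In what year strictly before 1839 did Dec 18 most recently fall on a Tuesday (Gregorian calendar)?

From one year to the next, a fixed date's weekday advances by 1, or by 2 when a Feb 29 lies between the two dates.
1839: December 18 is Wednesday.
1838: Tuesday (−1)
Dec 18 falls on a Tuesday in 1838.

1838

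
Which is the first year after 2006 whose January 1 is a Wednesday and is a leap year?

Jan 1 advances by 2 weekdays after a leap year and by 1 after a common year.
2006: Jan 1 is Sunday.
2007: Monday
2008: Tuesday (leap)
2009: Thursday
2010: Friday
2011: Saturday
2012: Sunday (leap)
2013: Tuesday
2014: Wednesday
2015: Thursday
2016: Friday (leap)
2017: Sunday
2018: Monday
2019: Tuesday
2020: Wednesday (leap)
2020 begins on a Wednesday and is a leap year.

2020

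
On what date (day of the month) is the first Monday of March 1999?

1

March 1, 1999 is a Monday, so the first Monday is the 1st.
The first Monday is 1 + 0 = 1.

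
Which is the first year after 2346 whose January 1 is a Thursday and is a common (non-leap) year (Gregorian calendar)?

2353

Jan 1 advances by 2 weekdays after a leap year and by 1 after a common year.
2346: Jan 1 is Tuesday.
2347: Wednesday
2348: Thursday (leap)
2349: Saturday
2350: Sunday
2351: Monday
2352: Tuesday (leap)
2353: Thursday
2353 begins on a Thursday and is a common year.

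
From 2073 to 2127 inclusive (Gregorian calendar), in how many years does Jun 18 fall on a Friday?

8

Track Jun 18's weekday year by year (advancing +1, or +2 across a Feb 29):
  2073: Sun  2074: Mon (+1)  2075: Tue (+1)  2076: Thu (+2)  2077: Fri (+1) ✓
  2078: Sat (+1)  2079: Sun (+1)  2080: Tue (+2)  2081: Wed (+1)  2082: Thu (+1)
  2083: Fri (+1) ✓  2084: Sun (+2)  2085: Mon (+1)  2086: Tue (+1)  … (27 more years) …
  2114: Mon (+1)  2115: Tue (+1)  2116: Thu (+2)  2117: Fri (+1) ✓  2118: Sat (+1)
  2119: Sun (+1)  2120: Tue (+2)  2121: Wed (+1)  2122: Thu (+1)  2123: Fri (+1) ✓
  2124: Sun (+2)  2125: Mon (+1)  2126: Tue (+1)  2127: Wed (+1)
Friday years: 2077, 2083, 2088, 2094, 2100, 2106, 2117, 2123 — 8 in total.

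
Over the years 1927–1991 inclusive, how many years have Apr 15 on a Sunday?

10

Track Apr 15's weekday year by year (advancing +1, or +2 across a Feb 29):
  1927: Fri  1928: Sun (+2) ✓  1929: Mon (+1)  1930: Tue (+1)  1931: Wed (+1)
  1932: Fri (+2)  1933: Sat (+1)  1934: Sun (+1) ✓  1935: Mon (+1)  1936: Wed (+2)
  1937: Thu (+1)  1938: Fri (+1)  1939: Sat (+1)  1940: Mon (+2)  … (37 more years) …
  1978: Sat (+1)  1979: Sun (+1) ✓  1980: Tue (+2)  1981: Wed (+1)  1982: Thu (+1)
  1983: Fri (+1)  1984: Sun (+2) ✓  1985: Mon (+1)  1986: Tue (+1)  1987: Wed (+1)
  1988: Fri (+2)  1989: Sat (+1)  1990: Sun (+1) ✓  1991: Mon (+1)
Sunday years: 1928, 1934, 1945, 1951, 1956, 1962, 1973, 1979, 1984, 1990 — 10 in total.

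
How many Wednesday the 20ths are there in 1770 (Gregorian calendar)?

Check the 20th of each month of 1770: Jan 20: Sat, Feb 20: Tue, Mar 20: Tue, Apr 20: Fri, May 20: Sun, Jun 20: Wed, Jul 20: Fri, Aug 20: Mon, Sep 20: Thu, Oct 20: Sat, Nov 20: Tue, Dec 20: Thu.
Wednesday occurs in June — 1 month.

1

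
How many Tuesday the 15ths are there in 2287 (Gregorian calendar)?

3

Check the 15th of each month of 2287: Jan 15: Sat, Feb 15: Tue, Mar 15: Tue, Apr 15: Fri, May 15: Sun, Jun 15: Wed, Jul 15: Fri, Aug 15: Mon, Sep 15: Thu, Oct 15: Sat, Nov 15: Tue, Dec 15: Thu.
Tuesday occurs in February, March, November — 3 months.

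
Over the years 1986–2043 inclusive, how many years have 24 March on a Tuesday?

9

Track 24 March's weekday year by year (advancing +1, or +2 across a Feb 29):
  1986: Mon  1987: Tue (+1) ✓  1988: Thu (+2)  1989: Fri (+1)  1990: Sat (+1)
  1991: Sun (+1)  1992: Tue (+2) ✓  1993: Wed (+1)  1994: Thu (+1)  1995: Fri (+1)
  1996: Sun (+2)  1997: Mon (+1)  1998: Tue (+1) ✓  1999: Wed (+1)  … (30 more years) …
  2030: Sun (+1)  2031: Mon (+1)  2032: Wed (+2)  2033: Thu (+1)  2034: Fri (+1)
  2035: Sat (+1)  2036: Mon (+2)  2037: Tue (+1) ✓  2038: Wed (+1)  2039: Thu (+1)
  2040: Sat (+2)  2041: Sun (+1)  2042: Mon (+1)  2043: Tue (+1) ✓
Tuesday years: 1987, 1992, 1998, 2009, 2015, 2020, 2026, 2037, 2043 — 9 in total.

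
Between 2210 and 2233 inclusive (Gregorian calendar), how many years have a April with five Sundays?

April has 30 days; it has five Sundays when Sunday falls among the first (month-length − 28) days — i.e. when April 1 is one of Sunday/Saturday.
April 1 by year: 2210:Sun✓ 2211:Mon 2212:Wed 2213:Thu 2214:Fri 2215:Sat✓ 2216:Mon 2217:Tue 2218:Wed 2219:Thu 2220:Sat✓ 2221:Sun✓ 2222:Mon 2223:Tue 2224:Thu 2225:Fri 2226:Sat✓ 2227:Sun✓ 2228:Tue 2229:Wed 2230:Thu 2231:Fri 2232:Sun✓ 2233:Mon
Years with five Sundays: 2210, 2215, 2220, 2221, 2226, 2227, 2232 → 7.

7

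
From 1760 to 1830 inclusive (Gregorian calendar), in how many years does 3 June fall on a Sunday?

10

Track 3 June's weekday year by year (advancing +1, or +2 across a Feb 29):
  1760: Tue  1761: Wed (+1)  1762: Thu (+1)  1763: Fri (+1)  1764: Sun (+2) ✓
  1765: Mon (+1)  1766: Tue (+1)  1767: Wed (+1)  1768: Fri (+2)  1769: Sat (+1)
  1770: Sun (+1) ✓  1771: Mon (+1)  1772: Wed (+2)  1773: Thu (+1)  … (43 more years) …
  1817: Tue (+1)  1818: Wed (+1)  1819: Thu (+1)  1820: Sat (+2)  1821: Sun (+1) ✓
  1822: Mon (+1)  1823: Tue (+1)  1824: Thu (+2)  1825: Fri (+1)  1826: Sat (+1)
  1827: Sun (+1) ✓  1828: Tue (+2)  1829: Wed (+1)  1830: Thu (+1)
Sunday years: 1764, 1770, 1781, 1787, 1792, 1798, 1804, 1810, 1821, 1827 — 10 in total.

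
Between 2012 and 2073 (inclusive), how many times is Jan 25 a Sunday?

Track Jan 25's weekday year by year (advancing +1, or +2 across a Feb 29):
  2012: Wed  2013: Fri (+2)  2014: Sat (+1)  2015: Sun (+1) ✓  2016: Mon (+1)
  2017: Wed (+2)  2018: Thu (+1)  2019: Fri (+1)  2020: Sat (+1)  2021: Mon (+2)
  2022: Tue (+1)  2023: Wed (+1)  2024: Thu (+1)  2025: Sat (+2)  … (34 more years) …
  2060: Sun (+1) ✓  2061: Tue (+2)  2062: Wed (+1)  2063: Thu (+1)  2064: Fri (+1)
  2065: Sun (+2) ✓  2066: Mon (+1)  2067: Tue (+1)  2068: Wed (+1)  2069: Fri (+2)
  2070: Sat (+1)  2071: Sun (+1) ✓  2072: Mon (+1)  2073: Wed (+2)
Sunday years: 2015, 2026, 2032, 2037, 2043, 2054, 2060, 2065, 2071 — 9 in total.

9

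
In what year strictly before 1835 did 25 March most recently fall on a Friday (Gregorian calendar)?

1831

From one year to the next, a fixed date's weekday advances by 1, or by 2 when a Feb 29 lies between the two dates.
1835: March 25 is Wednesday.
1834: Tuesday (−1)
1833: Monday (−1)
1832: Sunday (−1)
1831: Friday (−2)
25 March falls on a Friday in 1831.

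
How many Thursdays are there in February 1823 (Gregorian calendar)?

4

February 1823 has 28 days and begins on Saturday.
The first Thursday is February 6.
Thursdays fall on 6, 13, 20, 27 — that's 4.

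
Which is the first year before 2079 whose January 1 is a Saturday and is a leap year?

Jan 1 advances by 2 weekdays after a leap year and by 1 after a common year.
2079: Jan 1 is Sunday.
2078: Saturday
2077: Friday
2076: Wednesday (leap)
2075: Tuesday
2074: Monday
2073: Sunday
2072: Friday (leap)
2071: Thursday
2070: Wednesday
2069: Tuesday
2068: Sunday (leap)
2067: Saturday
2066: Friday
2065: Thursday
2064: Tuesday (leap)
2063: Monday
2062: Sunday
2061: Saturday
2060: Thursday (leap)
2059: Wednesday
2058: Tuesday
2057: Monday
2056: Saturday (leap)
2056 begins on a Saturday and is a leap year.

2056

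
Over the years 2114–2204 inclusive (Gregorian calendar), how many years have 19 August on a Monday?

13

Track 19 August's weekday year by year (advancing +1, or +2 across a Feb 29):
  2114: Sun  2115: Mon (+1) ✓  2116: Wed (+2)  2117: Thu (+1)  2118: Fri (+1)
  2119: Sat (+1)  2120: Mon (+2) ✓  2121: Tue (+1)  2122: Wed (+1)  2123: Thu (+1)
  2124: Sat (+2)  2125: Sun (+1)  2126: Mon (+1) ✓  2127: Tue (+1)  … (63 more years) …
  2191: Fri (+1)  2192: Sun (+2)  2193: Mon (+1) ✓  2194: Tue (+1)  2195: Wed (+1)
  2196: Fri (+2)  2197: Sat (+1)  2198: Sun (+1)  2199: Mon (+1) ✓  2200: Tue (+1)
  2201: Wed (+1)  2202: Thu (+1)  2203: Fri (+1)  2204: Sun (+2)
Monday years: 2115, 2120, 2126, 2137, 2143, 2148, 2154, 2165, 2171, 2176, 2182, 2193, 2199 — 13 in total.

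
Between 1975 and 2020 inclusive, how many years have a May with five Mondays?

May has 31 days; it has five Mondays when Monday falls among the first (month-length − 28) days — i.e. when May 1 is one of Monday/Sunday/Saturday.
May 1 by year: 1975:Thu 1976:Sat✓ 1977:Sun✓ 1978:Mon✓ 1979:Tue 1980:Thu 1981:Fri 1982:Sat✓ 1983:Sun✓ 1984:Tue 1985:Wed 1986:Thu 1987:Fri 1988:Sun✓ 1989:Mon✓ …(16 more)… 2006:Mon✓ 2007:Tue 2008:Thu 2009:Fri 2010:Sat✓ 2011:Sun✓ 2012:Tue 2013:Wed 2014:Thu 2015:Fri 2016:Sun✓ 2017:Mon✓ 2018:Tue 2019:Wed 2020:Fri
Years with five Mondays: 1976, 1977, 1978, 1982, 1983, 1988, 1989, 1993, 1994, 1995, 1999, 2000, 2004, 2005, 2006, 2010, 2011, 2016, 2017 → 19.

19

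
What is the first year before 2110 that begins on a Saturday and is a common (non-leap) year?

Jan 1 advances by 2 weekdays after a leap year and by 1 after a common year.
2110: Jan 1 is Wednesday.
2109: Tuesday
2108: Sunday (leap)
2107: Saturday
2107 begins on a Saturday and is a common year.

2107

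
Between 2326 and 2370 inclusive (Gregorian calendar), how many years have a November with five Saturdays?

November has 30 days; it has five Saturdays when Saturday falls among the first (month-length − 28) days — i.e. when November 1 is one of Saturday/Friday.
November 1 by year: 2326:Mon 2327:Tue 2328:Thu 2329:Fri✓ 2330:Sat✓ 2331:Sun 2332:Tue 2333:Wed 2334:Thu 2335:Fri✓ 2336:Sun 2337:Mon 2338:Tue 2339:Wed 2340:Fri✓ …(15 more)… 2356:Thu 2357:Fri✓ 2358:Sat✓ 2359:Sun 2360:Tue 2361:Wed 2362:Thu 2363:Fri✓ 2364:Sun 2365:Mon 2366:Tue 2367:Wed 2368:Fri✓ 2369:Sat✓ 2370:Sun
Years with five Saturdays: 2329, 2330, 2335, 2340, 2341, 2346, 2347, 2352, 2357, 2358, 2363, 2368, 2369 → 13.

13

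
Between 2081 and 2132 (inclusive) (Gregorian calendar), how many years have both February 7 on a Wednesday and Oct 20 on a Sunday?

1

Check each year's weekday for February 7 and Oct 20:
  2081: Fri/Mon  2082: Sat/Tue  2083: Sun/Wed  2084: Mon/Fri  2085: Wed/Sat  2086: Thu/Sun  2087: Fri/Mon  2088: Sat/Wed  2089: Mon/Thu  2090: Tue/Fri  2091: Wed/Sat  2092: Thu/Mon  2093: Sat/Tue  2094: Sun/Wed  …(24 more)…  2119: Tue/Fri  2120: Wed/Sun ✓  2121: Fri/Mon  2122: Sat/Tue  2123: Sun/Wed  2124: Mon/Fri  2125: Wed/Sat  2126: Thu/Sun  2127: Fri/Mon  2128: Sat/Wed  2129: Mon/Thu  2130: Tue/Fri  2131: Wed/Sat  2132: Thu/Mon
Both conditions hold in: 2120 — 1.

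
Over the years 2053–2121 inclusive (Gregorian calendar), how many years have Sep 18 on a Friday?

10

Track Sep 18's weekday year by year (advancing +1, or +2 across a Feb 29):
  2053: Thu  2054: Fri (+1) ✓  2055: Sat (+1)  2056: Mon (+2)  2057: Tue (+1)
  2058: Wed (+1)  2059: Thu (+1)  2060: Sat (+2)  2061: Sun (+1)  2062: Mon (+1)
  2063: Tue (+1)  2064: Thu (+2)  2065: Fri (+1) ✓  2066: Sat (+1)  … (41 more years) …
  2108: Tue (+2)  2109: Wed (+1)  2110: Thu (+1)  2111: Fri (+1) ✓  2112: Sun (+2)
  2113: Mon (+1)  2114: Tue (+1)  2115: Wed (+1)  2116: Fri (+2) ✓  2117: Sat (+1)
  2118: Sun (+1)  2119: Mon (+1)  2120: Wed (+2)  2121: Thu (+1)
Friday years: 2054, 2065, 2071, 2076, 2082, 2093, 2099, 2105, 2111, 2116 — 10 in total.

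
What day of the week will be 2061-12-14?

Wednesday

January 1, 2061 is a Saturday.
December 14 is day 348 of the year, i.e. 347 days after Jan 1.
347 mod 7 = 4, so advance 4 weekdays from Saturday: Wednesday.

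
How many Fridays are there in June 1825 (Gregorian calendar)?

June 1825 has 30 days and begins on Wednesday.
The first Friday is June 3.
Fridays fall on 3, 10, 17, 24 — that's 4.

4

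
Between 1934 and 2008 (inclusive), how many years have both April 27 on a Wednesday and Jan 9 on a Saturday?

2

Check each year's weekday for April 27 and Jan 9:
  1934: Fri/Tue  1935: Sat/Wed  1936: Mon/Thu  1937: Tue/Sat  1938: Wed/Sun  1939: Thu/Mon  1940: Sat/Tue  1941: Sun/Thu  1942: Mon/Fri  1943: Tue/Sat  1944: Thu/Sun  1945: Fri/Tue  1946: Sat/Wed  1947: Sun/Thu  …(47 more)…  1995: Thu/Mon  1996: Sat/Tue  1997: Sun/Thu  1998: Mon/Fri  1999: Tue/Sat  2000: Thu/Sun  2001: Fri/Tue  2002: Sat/Wed  2003: Sun/Thu  2004: Tue/Fri  2005: Wed/Sun  2006: Thu/Mon  2007: Fri/Tue  2008: Sun/Wed
Both conditions hold in: 1960, 1988 — 2.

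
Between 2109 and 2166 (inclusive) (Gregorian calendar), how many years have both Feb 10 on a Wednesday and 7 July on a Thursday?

Check each year's weekday for Feb 10 and 7 July:
  2109: Sun/Sun  2110: Mon/Mon  2111: Tue/Tue  2112: Wed/Thu ✓  2113: Fri/Fri  2114: Sat/Sat  2115: Sun/Sun  2116: Mon/Tue  2117: Wed/Wed  2118: Thu/Thu  2119: Fri/Fri  2120: Sat/Sun  2121: Mon/Mon  2122: Tue/Tue  …(30 more)…  2153: Sat/Sat  2154: Sun/Sun  2155: Mon/Mon  2156: Tue/Wed  2157: Thu/Thu  2158: Fri/Fri  2159: Sat/Sat  2160: Sun/Mon  2161: Tue/Tue  2162: Wed/Wed  2163: Thu/Thu  2164: Fri/Sat  2165: Sun/Sun  2166: Mon/Mon
Both conditions hold in: 2112, 2140 — 2.

2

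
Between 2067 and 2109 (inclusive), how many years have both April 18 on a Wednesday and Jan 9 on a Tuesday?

Check each year's weekday for April 18 and Jan 9:
  2067: Mon/Sun  2068: Wed/Mon  2069: Thu/Wed  2070: Fri/Thu  2071: Sat/Fri  2072: Mon/Sat  2073: Tue/Mon  2074: Wed/Tue ✓  2075: Thu/Wed  2076: Sat/Thu  2077: Sun/Sat  2078: Mon/Sun  2079: Tue/Mon  2080: Thu/Tue  …(15 more)…  2096: Wed/Mon  2097: Thu/Wed  2098: Fri/Thu  2099: Sat/Fri  2100: Sun/Sat  2101: Mon/Sun  2102: Tue/Mon  2103: Wed/Tue ✓  2104: Fri/Wed  2105: Sat/Fri  2106: Sun/Sat  2107: Mon/Sun  2108: Wed/Mon  2109: Thu/Wed
Both conditions hold in: 2074, 2085, 2091, 2103 — 4.

4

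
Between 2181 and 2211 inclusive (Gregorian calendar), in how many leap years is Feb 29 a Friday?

Leap years in 2181–2211: 6 of them.
Feb 29 weekday advances by 5 (mod 7) from one leap year to the next four years later (or differs when a century non-leap intervenes).
Leap-day weekdays: 2184:Sun 2188:Fri✓ 2192:Wed 2196:Mon 2204:Wed 2208:Mon
Friday: 2188 → 1.

1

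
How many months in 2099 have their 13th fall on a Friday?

Check the 13th of each month of 2099: Jan 13: Tue, Feb 13: Fri, Mar 13: Fri, Apr 13: Mon, May 13: Wed, Jun 13: Sat, Jul 13: Mon, Aug 13: Thu, Sep 13: Sun, Oct 13: Tue, Nov 13: Fri, Dec 13: Sun.
Friday occurs in February, March, November — 3 months.

3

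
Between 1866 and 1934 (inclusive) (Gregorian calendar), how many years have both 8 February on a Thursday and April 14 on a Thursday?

Check each year's weekday for 8 February and April 14:
  1866: Thu/Sat  1867: Fri/Sun  1868: Sat/Tue  1869: Mon/Wed  1870: Tue/Thu  1871: Wed/Fri  1872: Thu/Sun  1873: Sat/Mon  1874: Sun/Tue  1875: Mon/Wed  1876: Tue/Fri  1877: Thu/Sat  1878: Fri/Sun  1879: Sat/Mon  …(41 more)…  1921: Tue/Thu  1922: Wed/Fri  1923: Thu/Sat  1924: Fri/Mon  1925: Sun/Tue  1926: Mon/Wed  1927: Tue/Thu  1928: Wed/Sat  1929: Fri/Sun  1930: Sat/Mon  1931: Sun/Tue  1932: Mon/Thu  1933: Wed/Fri  1934: Thu/Sat
Both conditions hold in: no year — 0.

0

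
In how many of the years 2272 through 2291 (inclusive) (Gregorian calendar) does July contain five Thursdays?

10

July has 31 days; it has five Thursdays when Thursday falls among the first (month-length − 28) days — i.e. when July 1 is one of Thursday/Wednesday/Tuesday.
July 1 by year: 2272:Mon 2273:Tue✓ 2274:Wed✓ 2275:Thu✓ 2276:Sat 2277:Sun 2278:Mon 2279:Tue✓ 2280:Thu✓ 2281:Fri 2282:Sat 2283:Sun 2284:Tue✓ 2285:Wed✓ 2286:Thu✓ 2287:Fri 2288:Sun 2289:Mon 2290:Tue✓ 2291:Wed✓
Years with five Thursdays: 2273, 2274, 2275, 2279, 2280, 2284, 2285, 2286, 2290, 2291 → 10.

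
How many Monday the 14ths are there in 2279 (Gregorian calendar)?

2

Check the 14th of each month of 2279: Jan 14: Tue, Feb 14: Fri, Mar 14: Fri, Apr 14: Mon, May 14: Wed, Jun 14: Sat, Jul 14: Mon, Aug 14: Thu, Sep 14: Sun, Oct 14: Tue, Nov 14: Fri, Dec 14: Sun.
Monday occurs in April, July — 2 months.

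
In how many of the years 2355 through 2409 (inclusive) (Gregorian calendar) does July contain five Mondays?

July has 31 days; it has five Mondays when Monday falls among the first (month-length − 28) days — i.e. when July 1 is one of Monday/Sunday/Saturday.
July 1 by year: 2355:Fri 2356:Sun✓ 2357:Mon✓ 2358:Tue 2359:Wed 2360:Fri 2361:Sat✓ 2362:Sun✓ 2363:Mon✓ 2364:Wed 2365:Thu 2366:Fri 2367:Sat✓ 2368:Mon✓ 2369:Tue …(25 more)… 2395:Sat✓ 2396:Mon✓ 2397:Tue 2398:Wed 2399:Thu 2400:Sat✓ 2401:Sun✓ 2402:Mon✓ 2403:Tue 2404:Thu 2405:Fri 2406:Sat✓ 2407:Sun✓ 2408:Tue 2409:Wed
Years with five Mondays: 2356, 2357, 2361, 2362, 2363, 2367, 2368, 2372, 2373, 2374, 2378, 2379, 2384, 2385, 2389, 2390, 2391, 2395, 2396, 2400, 2401, 2402, 2406, 2407 → 24.

24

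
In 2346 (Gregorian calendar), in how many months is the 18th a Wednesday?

Check the 18th of each month of 2346: Jan 18: Fri, Feb 18: Mon, Mar 18: Mon, Apr 18: Thu, May 18: Sat, Jun 18: Tue, Jul 18: Thu, Aug 18: Sun, Sep 18: Wed, Oct 18: Fri, Nov 18: Mon, Dec 18: Wed.
Wednesday occurs in September, December — 2 months.

2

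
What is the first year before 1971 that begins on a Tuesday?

Jan 1 advances by 2 weekdays after a leap year and by 1 after a common year.
1971: Jan 1 is Friday.
1970: Thursday
1969: Wednesday
1968: Monday (leap)
1967: Sunday
1966: Saturday
1965: Friday
1964: Wednesday (leap)
1963: Tuesday
1963 begins on a Tuesday

1963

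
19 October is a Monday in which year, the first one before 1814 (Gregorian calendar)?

From one year to the next, a fixed date's weekday advances by 1, or by 2 when a Feb 29 lies between the two dates.
1814: October 19 is Wednesday.
1813: Tuesday (−1)
1812: Monday (−1)
19 October falls on a Monday in 1812.

1812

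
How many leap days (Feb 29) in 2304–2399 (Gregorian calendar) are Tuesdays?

3

Leap years in 2304–2399: 24 of them.
Feb 29 weekday advances by 5 (mod 7) from one leap year to the next four years later (or differs when a century non-leap intervenes).
Leap-day weekdays: 2304:Mon 2308:Sat 2312:Thu 2316:Tue✓ 2320:Sun 2324:Fri 2328:Wed 2332:Mon 2336:Sat 2340:Thu 2344:Tue✓ 2348:Sun 2352:Fri 2356:Wed 2360:Mon 2364:Sat 2368:Thu 2372:Tue✓ 2376:Sun 2380:Fri 2384:Wed 2388:Mon 2392:Sat 2396:Thu
Tuesday: 2316, 2344, 2372 → 3.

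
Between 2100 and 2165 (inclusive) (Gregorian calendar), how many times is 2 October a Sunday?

Track 2 October's weekday year by year (advancing +1, or +2 across a Feb 29):
  2100: Sat  2101: Sun (+1) ✓  2102: Mon (+1)  2103: Tue (+1)  2104: Thu (+2)
  2105: Fri (+1)  2106: Sat (+1)  2107: Sun (+1) ✓  2108: Tue (+2)  2109: Wed (+1)
  2110: Thu (+1)  2111: Fri (+1)  2112: Sun (+2) ✓  2113: Mon (+1)  … (38 more years) …
  2152: Mon (+2)  2153: Tue (+1)  2154: Wed (+1)  2155: Thu (+1)  2156: Sat (+2)
  2157: Sun (+1) ✓  2158: Mon (+1)  2159: Tue (+1)  2160: Thu (+2)  2161: Fri (+1)
  2162: Sat (+1)  2163: Sun (+1) ✓  2164: Tue (+2)  2165: Wed (+1)
Sunday years: 2101, 2107, 2112, 2118, 2129, 2135, 2140, 2146, 2157, 2163 — 10 in total.

10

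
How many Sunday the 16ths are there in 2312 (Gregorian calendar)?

1

Check the 16th of each month of 2312: Jan 16: Tue, Feb 16: Fri, Mar 16: Sat, Apr 16: Tue, May 16: Thu, Jun 16: Sun, Jul 16: Tue, Aug 16: Fri, Sep 16: Mon, Oct 16: Wed, Nov 16: Sat, Dec 16: Mon.
Sunday occurs in June — 1 month.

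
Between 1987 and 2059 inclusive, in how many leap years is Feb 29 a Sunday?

2

Leap years in 1987–2059: 18 of them.
Feb 29 weekday advances by 5 (mod 7) from one leap year to the next four years later (or differs when a century non-leap intervenes).
Leap-day weekdays: 1988:Mon 1992:Sat 1996:Thu 2000:Tue 2004:Sun✓ 2008:Fri 2012:Wed 2016:Mon 2020:Sat 2024:Thu 2028:Tue 2032:Sun✓ 2036:Fri 2040:Wed 2044:Mon 2048:Sat 2052:Thu 2056:Tue
Sunday: 2004, 2032 → 2.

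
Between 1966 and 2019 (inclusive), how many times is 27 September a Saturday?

8

Track 27 September's weekday year by year (advancing +1, or +2 across a Feb 29):
  1966: Tue  1967: Wed (+1)  1968: Fri (+2)  1969: Sat (+1) ✓  1970: Sun (+1)
  1971: Mon (+1)  1972: Wed (+2)  1973: Thu (+1)  1974: Fri (+1)  1975: Sat (+1) ✓
  1976: Mon (+2)  1977: Tue (+1)  1978: Wed (+1)  1979: Thu (+1)  … (26 more years) …
  2006: Wed (+1)  2007: Thu (+1)  2008: Sat (+2) ✓  2009: Sun (+1)  2010: Mon (+1)
  2011: Tue (+1)  2012: Thu (+2)  2013: Fri (+1)  2014: Sat (+1) ✓  2015: Sun (+1)
  2016: Tue (+2)  2017: Wed (+1)  2018: Thu (+1)  2019: Fri (+1)
Saturday years: 1969, 1975, 1980, 1986, 1997, 2003, 2008, 2014 — 8 in total.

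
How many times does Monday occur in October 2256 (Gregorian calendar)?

October 2256 has 31 days and begins on Wednesday.
The first Monday is October 6.
Mondays fall on 6, 13, 20, 27 — that's 4.

4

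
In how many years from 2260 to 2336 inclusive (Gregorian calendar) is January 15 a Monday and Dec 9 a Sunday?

Check each year's weekday for January 15 and Dec 9:
  2260: Sun/Sun  2261: Tue/Mon  2262: Wed/Tue  2263: Thu/Wed  2264: Fri/Fri  2265: Sun/Sat  2266: Mon/Sun ✓  2267: Tue/Mon  2268: Wed/Wed  2269: Fri/Thu  2270: Sat/Fri  2271: Sun/Sat  2272: Mon/Mon  2273: Wed/Tue  …(49 more)…  2323: Mon/Sun ✓  2324: Tue/Tue  2325: Thu/Wed  2326: Fri/Thu  2327: Sat/Fri  2328: Sun/Sun  2329: Tue/Mon  2330: Wed/Tue  2331: Thu/Wed  2332: Fri/Fri  2333: Sun/Sat  2334: Mon/Sun ✓  2335: Tue/Mon  2336: Wed/Wed
Both conditions hold in: 2266, 2277, 2283, 2294, 2300, 2306, 2317, 2323, 2334 — 9.

9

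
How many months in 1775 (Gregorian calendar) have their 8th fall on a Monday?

Check the 8th of each month of 1775: Jan 8: Sun, Feb 8: Wed, Mar 8: Wed, Apr 8: Sat, May 8: Mon, Jun 8: Thu, Jul 8: Sat, Aug 8: Tue, Sep 8: Fri, Oct 8: Sun, Nov 8: Wed, Dec 8: Fri.
Monday occurs in May — 1 month.

1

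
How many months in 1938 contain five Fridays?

A month of length L has five Fridays iff its first Friday is on day ≤ L−28 (so day 1–3 in a 31-day month, 1–2 in a 30-day month, day 1 in a leap February).
Checking each month of 1938: Jan starts Sat (31d); Feb starts Tue (28d); Mar starts Tue (31d); Apr starts Fri (30d) ✓; May starts Sun (31d); Jun starts Wed (30d); Jul starts Fri (31d) ✓; Aug starts Mon (31d); Sep starts Thu (30d) ✓; Oct starts Sat (31d); Nov starts Tue (30d); Dec starts Thu (31d) ✓.
Five-Friday months: April, July, September, December → 4.

4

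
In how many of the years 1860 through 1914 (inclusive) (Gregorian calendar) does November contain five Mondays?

15

November has 30 days; it has five Mondays when Monday falls among the first (month-length − 28) days — i.e. when November 1 is one of Monday/Sunday.
November 1 by year: 1860:Thu 1861:Fri 1862:Sat 1863:Sun✓ 1864:Tue 1865:Wed 1866:Thu 1867:Fri 1868:Sun✓ 1869:Mon✓ 1870:Tue 1871:Wed 1872:Fri 1873:Sat 1874:Sun✓ …(25 more)… 1900:Thu 1901:Fri 1902:Sat 1903:Sun✓ 1904:Tue 1905:Wed 1906:Thu 1907:Fri 1908:Sun✓ 1909:Mon✓ 1910:Tue 1911:Wed 1912:Fri 1913:Sat 1914:Sun✓
Years with five Mondays: 1863, 1868, 1869, 1874, 1875, 1880, 1885, 1886, 1891, 1896, 1897, 1903, 1908, 1909, 1914 → 15.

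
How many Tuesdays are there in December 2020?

December 2020 has 31 days and begins on Tuesday.
The first Tuesday is December 1.
Tuesdays fall on 1, 8, 15, 22, 29 — that's 5.

5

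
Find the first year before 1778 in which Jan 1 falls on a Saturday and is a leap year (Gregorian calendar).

Jan 1 advances by 2 weekdays after a leap year and by 1 after a common year.
1778: Jan 1 is Thursday.
1777: Wednesday
1776: Monday (leap)
1775: Sunday
1774: Saturday
1773: Friday
1772: Wednesday (leap)
1771: Tuesday
1770: Monday
1769: Sunday
1768: Friday (leap)
1767: Thursday
1766: Wednesday
1765: Tuesday
1764: Sunday (leap)
1763: Saturday
1762: Friday
1761: Thursday
1760: Tuesday (leap)
1759: Monday
1758: Sunday
1757: Saturday
1756: Thursday (leap)
1755: Wednesday
1754: Tuesday
1753: Monday
1752: Saturday (leap)
1752 begins on a Saturday and is a leap year.

1752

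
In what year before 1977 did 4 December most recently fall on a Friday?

1970

From one year to the next, a fixed date's weekday advances by 1, or by 2 when a Feb 29 lies between the two dates.
1977: December 4 is Sunday.
1976: Saturday (−1)
1975: Thursday (−2)
1974: Wednesday (−1)
1973: Tuesday (−1)
1972: Monday (−1)
1971: Saturday (−2)
1970: Friday (−1)
4 December falls on a Friday in 1970.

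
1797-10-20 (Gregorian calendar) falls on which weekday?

January 1, 1797 is a Sunday.
October 20 is day 293 of the year, i.e. 292 days after Jan 1.
292 mod 7 = 5, so advance 5 weekdays from Sunday: Friday.

Friday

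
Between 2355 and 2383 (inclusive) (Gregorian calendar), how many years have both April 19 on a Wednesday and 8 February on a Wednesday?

3

Check each year's weekday for April 19 and 8 February:
  2355: Tue/Tue  2356: Thu/Wed  2357: Fri/Fri  2358: Sat/Sat  2359: Sun/Sun  2360: Tue/Mon  2361: Wed/Wed ✓  2362: Thu/Thu  2363: Fri/Fri  2364: Sun/Sat  2365: Mon/Mon  2366: Tue/Tue  2367: Wed/Wed ✓  2368: Fri/Thu  2369: Sat/Sat  2370: Sun/Sun  2371: Mon/Mon  2372: Wed/Tue  2373: Thu/Thu  2374: Fri/Fri  2375: Sat/Sat  2376: Mon/Sun  2377: Tue/Tue  2378: Wed/Wed ✓  2379: Thu/Thu  2380: Sat/Fri  2381: Sun/Sun  2382: Mon/Mon  2383: Tue/Tue
Both conditions hold in: 2361, 2367, 2378 — 3.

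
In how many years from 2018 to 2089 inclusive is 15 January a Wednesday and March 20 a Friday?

3

Check each year's weekday for 15 January and March 20:
  2018: Mon/Tue  2019: Tue/Wed  2020: Wed/Fri ✓  2021: Fri/Sat  2022: Sat/Sun  2023: Sun/Mon  2024: Mon/Wed  2025: Wed/Thu  2026: Thu/Fri  2027: Fri/Sat  2028: Sat/Mon  2029: Mon/Tue  2030: Tue/Wed  2031: Wed/Thu  …(44 more)…  2076: Wed/Fri ✓  2077: Fri/Sat  2078: Sat/Sun  2079: Sun/Mon  2080: Mon/Wed  2081: Wed/Thu  2082: Thu/Fri  2083: Fri/Sat  2084: Sat/Mon  2085: Mon/Tue  2086: Tue/Wed  2087: Wed/Thu  2088: Thu/Sat  2089: Sat/Sun
Both conditions hold in: 2020, 2048, 2076 — 3.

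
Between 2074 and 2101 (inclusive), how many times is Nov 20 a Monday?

Track Nov 20's weekday year by year (advancing +1, or +2 across a Feb 29):
  2074: Tue  2075: Wed (+1)  2076: Fri (+2)  2077: Sat (+1)  2078: Sun (+1)
  2079: Mon (+1) ✓  2080: Wed (+2)  2081: Thu (+1)  2082: Fri (+1)  2083: Sat (+1)
  2084: Mon (+2) ✓  2085: Tue (+1)  2086: Wed (+1)  2087: Thu (+1)  2088: Sat (+2)
  2089: Sun (+1)  2090: Mon (+1) ✓  2091: Tue (+1)  2092: Thu (+2)  2093: Fri (+1)
  2094: Sat (+1)  2095: Sun (+1)  2096: Tue (+2)  2097: Wed (+1)  2098: Thu (+1)
  2099: Fri (+1)  2100: Sat (+1)  2101: Sun (+1)
Monday years: 2079, 2084, 2090 — 3 in total.

3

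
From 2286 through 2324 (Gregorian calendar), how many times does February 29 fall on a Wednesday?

1

Leap years in 2286–2324: 9 of them.
Feb 29 weekday advances by 5 (mod 7) from one leap year to the next four years later (or differs when a century non-leap intervenes).
Leap-day weekdays: 2288:Wed✓ 2292:Mon 2296:Sat 2304:Mon 2308:Sat 2312:Thu 2316:Tue 2320:Sun 2324:Fri
Wednesday: 2288 → 1.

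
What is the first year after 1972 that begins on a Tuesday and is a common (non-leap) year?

1974

Jan 1 advances by 2 weekdays after a leap year and by 1 after a common year.
1972: Jan 1 is Saturday (leap).
1973: Monday
1974: Tuesday
1974 begins on a Tuesday and is a common year.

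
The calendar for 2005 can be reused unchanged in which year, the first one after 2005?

2011

Two years share a calendar iff Jan 1 falls on the same weekday and both are leap or both are common. 2005: Jan 1 is Saturday, common year.
2006: Jan 1 Sunday, common
2007: Jan 1 Monday, common
2008: Jan 1 Tuesday, leap
2009: Jan 1 Thursday, common
2010: Jan 1 Friday, common
2011: Jan 1 Saturday, common
2011 matches on both conditions.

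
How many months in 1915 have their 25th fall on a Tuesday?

1

Check the 25th of each month of 1915: Jan 25: Mon, Feb 25: Thu, Mar 25: Thu, Apr 25: Sun, May 25: Tue, Jun 25: Fri, Jul 25: Sun, Aug 25: Wed, Sep 25: Sat, Oct 25: Mon, Nov 25: Thu, Dec 25: Sat.
Tuesday occurs in May — 1 month.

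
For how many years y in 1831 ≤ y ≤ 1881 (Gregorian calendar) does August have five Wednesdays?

22

August has 31 days; it has five Wednesdays when Wednesday falls among the first (month-length − 28) days — i.e. when August 1 is one of Wednesday/Tuesday/Monday.
August 1 by year: 1831:Mon✓ 1832:Wed✓ 1833:Thu 1834:Fri 1835:Sat 1836:Mon✓ 1837:Tue✓ 1838:Wed✓ 1839:Thu 1840:Sat 1841:Sun 1842:Mon✓ 1843:Tue✓ 1844:Thu 1845:Fri …(21 more)… 1867:Thu 1868:Sat 1869:Sun 1870:Mon✓ 1871:Tue✓ 1872:Thu 1873:Fri 1874:Sat 1875:Sun 1876:Tue✓ 1877:Wed✓ 1878:Thu 1879:Fri 1880:Sun 1881:Mon✓
Years with five Wednesdays: 1831, 1832, 1836, 1837, 1838, 1842, 1843, 1848, 1849, 1853, 1854, 1855, 1859, 1860, 1864, 1865, 1866, 1870, 1871, 1876, 1877, 1881 → 22.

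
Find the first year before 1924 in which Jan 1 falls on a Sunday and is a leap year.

Jan 1 advances by 2 weekdays after a leap year and by 1 after a common year.
1924: Jan 1 is Tuesday (leap).
1923: Monday
1922: Sunday
1921: Saturday
1920: Thursday (leap)
1919: Wednesday
1918: Tuesday
1917: Monday
1916: Saturday (leap)
1915: Friday
1914: Thursday
1913: Wednesday
1912: Monday (leap)
1911: Sunday
1910: Saturday
1909: Friday
1908: Wednesday (leap)
1907: Tuesday
1906: Monday
1905: Sunday
1904: Friday (leap)
1903: Thursday
1902: Wednesday
1901: Tuesday
1900: Monday
1899: Sunday
1898: Saturday
1897: Friday
1896: Wednesday (leap)
1895: Tuesday
1894: Monday
1893: Sunday
1892: Friday (leap)
1891: Thursday
1890: Wednesday
1889: Tuesday
1888: Sunday (leap)
1888 begins on a Sunday and is a leap year.

1888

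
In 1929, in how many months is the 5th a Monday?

Check the 5th of each month of 1929: Jan 5: Sat, Feb 5: Tue, Mar 5: Tue, Apr 5: Fri, May 5: Sun, Jun 5: Wed, Jul 5: Fri, Aug 5: Mon, Sep 5: Thu, Oct 5: Sat, Nov 5: Tue, Dec 5: Thu.
Monday occurs in August — 1 month.

1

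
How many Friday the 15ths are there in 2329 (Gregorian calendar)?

3

Check the 15th of each month of 2329: Jan 15: Tue, Feb 15: Fri, Mar 15: Fri, Apr 15: Mon, May 15: Wed, Jun 15: Sat, Jul 15: Mon, Aug 15: Thu, Sep 15: Sun, Oct 15: Tue, Nov 15: Fri, Dec 15: Sun.
Friday occurs in February, March, November — 3 months.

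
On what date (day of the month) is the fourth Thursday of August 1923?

23

August 1, 1923 is a Wednesday, so the first Thursday is the 2nd.
The fourth Thursday is 2 + 21 = 23.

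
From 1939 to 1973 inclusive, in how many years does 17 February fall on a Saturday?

Track 17 February's weekday year by year (advancing +1, or +2 across a Feb 29):
  1939: Fri  1940: Sat (+1) ✓  1941: Mon (+2)  1942: Tue (+1)  1943: Wed (+1)
  1944: Thu (+1)  1945: Sat (+2) ✓  1946: Sun (+1)  1947: Mon (+1)  1948: Tue (+1)
  1949: Thu (+2)  1950: Fri (+1)  1951: Sat (+1) ✓  1952: Sun (+1)  … (7 more years) …
  1960: Wed (+1)  1961: Fri (+2)  1962: Sat (+1) ✓  1963: Sun (+1)  1964: Mon (+1)
  1965: Wed (+2)  1966: Thu (+1)  1967: Fri (+1)  1968: Sat (+1) ✓  1969: Mon (+2)
  1970: Tue (+1)  1971: Wed (+1)  1972: Thu (+1)  1973: Sat (+2) ✓
Saturday years: 1940, 1945, 1951, 1962, 1968, 1973 — 6 in total.

6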